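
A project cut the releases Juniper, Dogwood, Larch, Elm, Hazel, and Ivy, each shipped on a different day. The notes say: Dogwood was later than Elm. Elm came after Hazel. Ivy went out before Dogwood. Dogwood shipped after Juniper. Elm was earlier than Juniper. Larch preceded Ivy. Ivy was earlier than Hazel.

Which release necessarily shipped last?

Dogwood

Every other release has a chain of constraints placing it before Dogwood, so Dogwood is last.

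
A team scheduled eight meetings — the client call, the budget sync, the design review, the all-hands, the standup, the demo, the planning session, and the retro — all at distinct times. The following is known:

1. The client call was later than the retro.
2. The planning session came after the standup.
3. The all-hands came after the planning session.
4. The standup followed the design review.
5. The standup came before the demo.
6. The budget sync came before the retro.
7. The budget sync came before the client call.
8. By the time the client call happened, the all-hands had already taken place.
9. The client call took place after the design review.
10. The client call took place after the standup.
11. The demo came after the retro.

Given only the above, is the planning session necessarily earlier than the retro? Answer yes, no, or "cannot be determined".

No chain of stated constraints runs from the planning session to the retro, and none runs from the retro to the planning session either.
So the relative order of the planning session and the retro is not fixed by the given facts.

cannot be determined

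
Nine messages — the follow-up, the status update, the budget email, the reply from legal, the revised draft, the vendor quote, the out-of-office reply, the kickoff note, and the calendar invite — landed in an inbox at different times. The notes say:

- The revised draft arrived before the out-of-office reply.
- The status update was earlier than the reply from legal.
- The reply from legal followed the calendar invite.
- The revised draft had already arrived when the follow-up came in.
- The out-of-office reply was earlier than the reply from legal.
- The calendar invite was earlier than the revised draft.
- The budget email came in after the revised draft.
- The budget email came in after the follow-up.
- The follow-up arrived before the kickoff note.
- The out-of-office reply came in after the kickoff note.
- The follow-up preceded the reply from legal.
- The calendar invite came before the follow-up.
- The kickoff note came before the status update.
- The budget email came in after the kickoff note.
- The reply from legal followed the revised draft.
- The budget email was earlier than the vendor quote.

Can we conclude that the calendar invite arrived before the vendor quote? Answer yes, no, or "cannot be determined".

yes

Chain the constraints: the calendar invite → the revised draft → the budget email → the vendor quote. Each link is directly stated, so the calendar invite comes before the vendor quote.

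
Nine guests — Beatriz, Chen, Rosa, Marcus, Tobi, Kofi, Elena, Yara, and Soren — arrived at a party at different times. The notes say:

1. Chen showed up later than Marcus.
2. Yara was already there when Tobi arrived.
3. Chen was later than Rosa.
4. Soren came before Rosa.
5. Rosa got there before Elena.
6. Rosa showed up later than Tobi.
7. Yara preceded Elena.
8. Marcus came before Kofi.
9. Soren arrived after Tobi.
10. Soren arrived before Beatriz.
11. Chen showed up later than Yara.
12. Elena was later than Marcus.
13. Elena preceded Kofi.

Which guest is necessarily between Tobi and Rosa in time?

Tracing the constraints gives Tobi → Soren → Rosa, so Soren sits after Tobi and before Rosa.
No other guest is forced both after Tobi and before Rosa.

Soren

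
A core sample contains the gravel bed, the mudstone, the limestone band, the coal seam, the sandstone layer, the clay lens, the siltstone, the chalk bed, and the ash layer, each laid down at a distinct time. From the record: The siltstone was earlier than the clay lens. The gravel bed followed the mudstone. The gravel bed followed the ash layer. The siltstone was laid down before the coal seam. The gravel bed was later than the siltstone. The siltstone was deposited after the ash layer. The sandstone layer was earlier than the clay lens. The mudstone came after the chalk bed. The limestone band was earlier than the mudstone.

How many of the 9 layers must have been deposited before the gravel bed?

5

Directly stated before the gravel bed: the ash layer, the mudstone, and the siltstone.
The chalk bed reaches the gravel bed via the chalk bed → the mudstone → the gravel bed.
The limestone band reaches the gravel bed via the limestone band → the mudstone → the gravel bed.
No chain forces the coal seam (or any of the others) ahead of the gravel bed.
That's the ash layer, the chalk bed, the limestone band, the mudstone, and the siltstone — 5 in all.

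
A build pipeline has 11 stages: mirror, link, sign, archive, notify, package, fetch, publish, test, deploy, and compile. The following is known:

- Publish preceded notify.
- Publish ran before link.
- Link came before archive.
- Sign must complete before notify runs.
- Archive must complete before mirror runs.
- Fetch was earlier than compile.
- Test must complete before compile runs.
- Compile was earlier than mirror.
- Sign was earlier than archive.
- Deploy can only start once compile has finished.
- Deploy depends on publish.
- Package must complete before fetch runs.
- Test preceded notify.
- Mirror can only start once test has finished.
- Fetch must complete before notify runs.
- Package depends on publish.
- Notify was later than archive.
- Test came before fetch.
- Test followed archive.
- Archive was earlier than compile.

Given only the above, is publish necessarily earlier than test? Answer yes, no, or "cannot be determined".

Chain the constraints: publish → link → archive → test. Each link is directly stated, so publish comes before test.

yes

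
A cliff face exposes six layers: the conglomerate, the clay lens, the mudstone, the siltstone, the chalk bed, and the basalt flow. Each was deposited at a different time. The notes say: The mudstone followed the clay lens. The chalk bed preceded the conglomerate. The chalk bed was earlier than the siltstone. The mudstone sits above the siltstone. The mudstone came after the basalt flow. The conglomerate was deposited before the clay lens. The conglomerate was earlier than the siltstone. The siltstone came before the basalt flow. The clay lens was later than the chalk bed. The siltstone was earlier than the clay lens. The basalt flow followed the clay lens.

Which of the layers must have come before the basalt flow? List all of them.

the chalk bed, the clay lens, the conglomerate, the siltstone

Directly stated before the basalt flow: the clay lens and the siltstone.
The chalk bed reaches the basalt flow via the chalk bed → the siltstone → the basalt flow.
The conglomerate reaches the basalt flow via the conglomerate → the siltstone → the basalt flow.
No chain forces the mudstone ahead of the basalt flow.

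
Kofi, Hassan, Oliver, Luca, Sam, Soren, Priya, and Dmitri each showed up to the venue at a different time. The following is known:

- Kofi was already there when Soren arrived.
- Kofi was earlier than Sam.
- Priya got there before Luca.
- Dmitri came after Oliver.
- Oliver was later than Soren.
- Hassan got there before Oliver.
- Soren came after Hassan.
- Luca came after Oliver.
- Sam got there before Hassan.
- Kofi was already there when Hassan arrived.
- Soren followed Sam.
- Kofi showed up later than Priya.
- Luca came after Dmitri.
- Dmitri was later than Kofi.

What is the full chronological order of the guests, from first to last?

Priya, Kofi, Sam, Hassan, Soren, Oliver, Dmitri, Luca

The constraints fix every adjacent pair, so only one ordering works:
Priya → Kofi → Sam → Hassan → Soren → Oliver → Dmitri → Luca.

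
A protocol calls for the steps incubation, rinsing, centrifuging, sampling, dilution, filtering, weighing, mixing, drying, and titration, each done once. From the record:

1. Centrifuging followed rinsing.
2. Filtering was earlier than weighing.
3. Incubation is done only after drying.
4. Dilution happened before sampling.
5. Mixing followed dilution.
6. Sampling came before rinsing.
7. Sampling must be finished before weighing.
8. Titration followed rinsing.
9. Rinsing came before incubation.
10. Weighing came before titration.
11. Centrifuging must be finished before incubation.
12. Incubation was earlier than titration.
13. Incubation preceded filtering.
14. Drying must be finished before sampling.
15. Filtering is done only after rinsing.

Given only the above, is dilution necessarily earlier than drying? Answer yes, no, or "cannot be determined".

cannot be determined

No chain of stated constraints runs from dilution to drying, and none runs from drying to dilution either.
So the relative order of dilution and drying is not fixed by the given facts.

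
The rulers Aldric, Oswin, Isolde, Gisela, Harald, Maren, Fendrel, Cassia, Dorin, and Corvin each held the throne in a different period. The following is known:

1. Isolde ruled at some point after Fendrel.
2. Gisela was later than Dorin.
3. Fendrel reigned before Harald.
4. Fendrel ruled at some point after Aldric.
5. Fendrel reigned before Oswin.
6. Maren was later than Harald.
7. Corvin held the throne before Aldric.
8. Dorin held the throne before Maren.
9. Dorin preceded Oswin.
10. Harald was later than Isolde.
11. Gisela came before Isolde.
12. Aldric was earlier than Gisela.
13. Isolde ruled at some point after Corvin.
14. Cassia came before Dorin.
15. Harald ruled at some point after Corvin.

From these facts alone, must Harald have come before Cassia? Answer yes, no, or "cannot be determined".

Tracing the constraints gives Cassia → Dorin → Gisela → Isolde → Harald, so Cassia must come before Harald.
That means Harald cannot be before Cassia.

no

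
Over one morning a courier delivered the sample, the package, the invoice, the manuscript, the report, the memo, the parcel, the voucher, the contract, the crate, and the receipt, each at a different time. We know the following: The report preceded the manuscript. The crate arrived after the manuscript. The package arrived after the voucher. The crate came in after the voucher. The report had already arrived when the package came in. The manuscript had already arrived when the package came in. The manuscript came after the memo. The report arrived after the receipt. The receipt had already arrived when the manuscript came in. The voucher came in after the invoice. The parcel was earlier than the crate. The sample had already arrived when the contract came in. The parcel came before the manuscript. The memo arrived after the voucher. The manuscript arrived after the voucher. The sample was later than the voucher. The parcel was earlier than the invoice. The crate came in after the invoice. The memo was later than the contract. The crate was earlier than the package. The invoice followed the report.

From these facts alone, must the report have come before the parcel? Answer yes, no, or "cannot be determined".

No chain of stated constraints runs from the report to the parcel, and none runs from the parcel to the report either.
So the relative order of the report and the parcel is not fixed by the given facts.

cannot be determined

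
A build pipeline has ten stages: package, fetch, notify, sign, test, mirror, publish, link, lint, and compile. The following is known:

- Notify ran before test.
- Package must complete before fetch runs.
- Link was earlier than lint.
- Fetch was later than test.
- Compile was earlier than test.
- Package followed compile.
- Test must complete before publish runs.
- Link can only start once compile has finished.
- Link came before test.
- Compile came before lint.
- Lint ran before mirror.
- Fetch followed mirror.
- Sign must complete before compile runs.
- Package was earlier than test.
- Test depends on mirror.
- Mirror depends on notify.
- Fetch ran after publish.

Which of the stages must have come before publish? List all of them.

Directly stated before publish: test.
Compile reaches publish via compile → test → publish.
Link reaches publish via link → test → publish.
Lint reaches publish via lint → mirror → test → publish.
Likewise mirror, notify, package, and sign each reach publish by chaining the stated constraints.
No chain forces fetch ahead of publish.

compile, link, lint, mirror, notify, package, sign, test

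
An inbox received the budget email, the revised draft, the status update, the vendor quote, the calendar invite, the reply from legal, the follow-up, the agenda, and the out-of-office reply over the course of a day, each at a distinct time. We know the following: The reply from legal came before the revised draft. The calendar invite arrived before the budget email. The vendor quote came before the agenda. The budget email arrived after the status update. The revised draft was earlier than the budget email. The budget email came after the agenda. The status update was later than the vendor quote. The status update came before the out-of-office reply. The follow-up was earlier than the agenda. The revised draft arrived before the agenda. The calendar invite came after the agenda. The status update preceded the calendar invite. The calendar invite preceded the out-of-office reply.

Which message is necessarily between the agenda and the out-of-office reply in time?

Tracing the constraints gives the agenda → the calendar invite → the out-of-office reply, so the calendar invite sits after the agenda and before the out-of-office reply.
No other message is forced both after the agenda and before the out-of-office reply.

the calendar invite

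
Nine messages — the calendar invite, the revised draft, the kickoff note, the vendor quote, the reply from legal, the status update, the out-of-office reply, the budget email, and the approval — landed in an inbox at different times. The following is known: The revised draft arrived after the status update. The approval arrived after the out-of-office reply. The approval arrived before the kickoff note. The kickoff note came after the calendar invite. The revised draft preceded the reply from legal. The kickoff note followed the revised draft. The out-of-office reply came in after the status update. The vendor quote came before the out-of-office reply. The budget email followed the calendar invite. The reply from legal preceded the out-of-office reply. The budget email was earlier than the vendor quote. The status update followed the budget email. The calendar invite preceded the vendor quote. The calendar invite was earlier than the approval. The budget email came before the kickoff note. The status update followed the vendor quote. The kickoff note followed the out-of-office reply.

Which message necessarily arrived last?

the kickoff note

Every other message has a chain of constraints placing it before the kickoff note, so the kickoff note is last.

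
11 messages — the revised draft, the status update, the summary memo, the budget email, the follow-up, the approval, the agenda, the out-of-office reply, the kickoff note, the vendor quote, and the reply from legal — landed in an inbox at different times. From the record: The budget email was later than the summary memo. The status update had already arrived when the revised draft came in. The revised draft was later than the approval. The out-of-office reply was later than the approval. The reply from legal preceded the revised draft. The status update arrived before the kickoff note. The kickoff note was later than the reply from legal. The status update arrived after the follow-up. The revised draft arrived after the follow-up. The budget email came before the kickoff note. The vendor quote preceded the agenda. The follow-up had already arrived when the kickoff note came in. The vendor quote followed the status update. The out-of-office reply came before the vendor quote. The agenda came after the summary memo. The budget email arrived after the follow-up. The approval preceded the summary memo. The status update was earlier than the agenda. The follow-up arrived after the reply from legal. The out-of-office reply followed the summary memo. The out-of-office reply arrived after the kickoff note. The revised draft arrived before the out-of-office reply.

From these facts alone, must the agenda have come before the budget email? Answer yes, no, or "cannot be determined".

Tracing the constraints gives the budget email → the kickoff note → the out-of-office reply → the vendor quote → the agenda, so the budget email must come before the agenda.
That means the agenda cannot be before the budget email.

no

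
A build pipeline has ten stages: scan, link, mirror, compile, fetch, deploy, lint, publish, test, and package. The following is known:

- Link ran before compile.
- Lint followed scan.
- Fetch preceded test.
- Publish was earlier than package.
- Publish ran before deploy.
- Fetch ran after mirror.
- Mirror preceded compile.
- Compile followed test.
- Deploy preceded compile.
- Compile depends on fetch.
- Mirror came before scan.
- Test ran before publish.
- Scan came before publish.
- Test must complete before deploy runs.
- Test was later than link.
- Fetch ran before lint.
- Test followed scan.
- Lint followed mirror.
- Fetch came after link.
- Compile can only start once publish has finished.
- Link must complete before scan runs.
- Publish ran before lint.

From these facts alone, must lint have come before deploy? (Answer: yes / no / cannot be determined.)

cannot be determined

No chain of stated constraints runs from lint to deploy, and none runs from deploy to lint either.
So the relative order of lint and deploy is not fixed by the given facts.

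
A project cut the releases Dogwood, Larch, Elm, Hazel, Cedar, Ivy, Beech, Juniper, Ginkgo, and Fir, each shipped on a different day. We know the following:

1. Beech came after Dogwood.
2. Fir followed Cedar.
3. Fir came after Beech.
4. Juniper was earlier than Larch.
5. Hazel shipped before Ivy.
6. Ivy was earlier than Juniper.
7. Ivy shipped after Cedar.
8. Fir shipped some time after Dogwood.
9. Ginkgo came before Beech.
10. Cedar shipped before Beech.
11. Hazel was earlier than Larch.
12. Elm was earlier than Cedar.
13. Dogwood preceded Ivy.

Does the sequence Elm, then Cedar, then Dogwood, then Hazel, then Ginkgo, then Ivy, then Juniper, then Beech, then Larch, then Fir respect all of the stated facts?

Check each stated constraint against the proposed order — e.g. Dogwood is ahead of Fir; Cedar is ahead of Fir. Every pair is in the required order; nothing is violated.

yes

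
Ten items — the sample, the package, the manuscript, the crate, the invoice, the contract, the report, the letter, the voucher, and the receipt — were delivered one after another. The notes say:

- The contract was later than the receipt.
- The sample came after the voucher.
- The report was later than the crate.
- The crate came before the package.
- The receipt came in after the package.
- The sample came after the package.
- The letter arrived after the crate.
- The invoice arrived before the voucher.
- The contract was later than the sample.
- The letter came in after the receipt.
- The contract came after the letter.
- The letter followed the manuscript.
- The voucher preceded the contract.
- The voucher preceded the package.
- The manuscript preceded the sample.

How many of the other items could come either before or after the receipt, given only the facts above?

Forced before the receipt: the crate, the invoice, the package, and the voucher; forced after the receipt: the contract and the letter.
That leaves the manuscript, the report, and the sample with no forced order relative to the receipt — 3.

3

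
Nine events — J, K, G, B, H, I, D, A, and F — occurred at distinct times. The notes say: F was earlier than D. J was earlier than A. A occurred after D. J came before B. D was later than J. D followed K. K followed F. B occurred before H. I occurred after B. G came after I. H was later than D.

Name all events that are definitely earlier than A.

Directly stated before A: D and J.
F reaches A via F → D → A.
K reaches A via K → D → A.

D, F, J, K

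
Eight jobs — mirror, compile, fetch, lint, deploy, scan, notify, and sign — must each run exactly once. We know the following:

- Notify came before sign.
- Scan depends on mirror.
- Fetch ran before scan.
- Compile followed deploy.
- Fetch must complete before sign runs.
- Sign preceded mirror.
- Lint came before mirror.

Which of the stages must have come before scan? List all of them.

fetch, lint, mirror, notify, sign

Directly stated before scan: fetch and mirror.
Lint reaches scan via lint → mirror → scan.
Notify reaches scan via notify → sign → mirror → scan.
Sign reaches scan via sign → mirror → scan.
No chain forces compile (or any of the others) ahead of scan.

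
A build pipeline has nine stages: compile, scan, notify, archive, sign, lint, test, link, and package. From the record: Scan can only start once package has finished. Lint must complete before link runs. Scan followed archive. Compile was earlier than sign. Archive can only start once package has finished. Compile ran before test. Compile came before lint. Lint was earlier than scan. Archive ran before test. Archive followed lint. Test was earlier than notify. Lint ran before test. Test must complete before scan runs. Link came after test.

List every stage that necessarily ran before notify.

Directly stated before notify: test.
Archive reaches notify via archive → test → notify.
Compile reaches notify via compile → test → notify.
Lint reaches notify via lint → test → notify.
Likewise package reaches notify by chaining the stated constraints.
No chain forces sign (or any of the others) ahead of notify.

archive, compile, lint, package, test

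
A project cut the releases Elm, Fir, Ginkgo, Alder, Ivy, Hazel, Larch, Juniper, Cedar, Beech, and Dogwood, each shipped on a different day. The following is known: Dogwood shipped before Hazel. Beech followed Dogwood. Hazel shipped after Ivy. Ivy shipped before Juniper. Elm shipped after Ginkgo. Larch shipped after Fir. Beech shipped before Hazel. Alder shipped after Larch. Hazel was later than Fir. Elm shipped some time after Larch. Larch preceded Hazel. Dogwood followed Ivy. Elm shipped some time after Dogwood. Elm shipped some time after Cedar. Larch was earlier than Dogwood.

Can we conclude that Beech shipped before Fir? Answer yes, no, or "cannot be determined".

Tracing the constraints gives Fir → Larch → Dogwood → Beech, so Fir must come before Beech.
That means Beech cannot be before Fir.

no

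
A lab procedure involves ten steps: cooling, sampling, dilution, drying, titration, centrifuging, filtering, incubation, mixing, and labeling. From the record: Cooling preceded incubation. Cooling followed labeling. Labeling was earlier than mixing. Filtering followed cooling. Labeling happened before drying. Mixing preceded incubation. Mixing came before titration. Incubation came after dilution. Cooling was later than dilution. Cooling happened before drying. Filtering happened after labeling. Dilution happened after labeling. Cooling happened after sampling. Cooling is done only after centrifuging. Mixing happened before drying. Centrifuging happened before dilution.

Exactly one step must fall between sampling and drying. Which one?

cooling

Tracing the constraints gives sampling → cooling → drying, so cooling sits after sampling and before drying.
No other step is forced both after sampling and before drying.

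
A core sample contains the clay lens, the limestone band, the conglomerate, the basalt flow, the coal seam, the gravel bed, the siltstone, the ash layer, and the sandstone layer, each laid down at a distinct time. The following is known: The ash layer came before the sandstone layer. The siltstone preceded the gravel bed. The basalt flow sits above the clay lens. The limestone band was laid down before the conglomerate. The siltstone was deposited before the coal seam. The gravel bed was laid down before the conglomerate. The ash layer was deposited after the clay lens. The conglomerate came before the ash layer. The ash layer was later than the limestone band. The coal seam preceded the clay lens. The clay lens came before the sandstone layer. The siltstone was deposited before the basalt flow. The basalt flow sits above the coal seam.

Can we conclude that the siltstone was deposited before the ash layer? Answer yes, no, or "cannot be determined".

yes

Chain the constraints: the siltstone → the gravel bed → the conglomerate → the ash layer. Each link is directly stated, so the siltstone comes before the ash layer.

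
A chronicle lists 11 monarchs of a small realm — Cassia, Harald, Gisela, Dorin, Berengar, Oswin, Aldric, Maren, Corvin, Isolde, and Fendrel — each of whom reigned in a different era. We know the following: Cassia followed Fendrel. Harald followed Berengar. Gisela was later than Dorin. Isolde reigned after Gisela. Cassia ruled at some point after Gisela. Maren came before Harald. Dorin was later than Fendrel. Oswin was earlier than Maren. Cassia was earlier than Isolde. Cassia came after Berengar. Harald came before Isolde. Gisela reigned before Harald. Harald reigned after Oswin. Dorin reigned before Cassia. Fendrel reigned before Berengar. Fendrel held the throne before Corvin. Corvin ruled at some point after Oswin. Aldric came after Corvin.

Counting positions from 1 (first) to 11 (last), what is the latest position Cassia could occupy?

Cassia must come before Isolde — 1 ruler forced after them.
Everything else can be placed before Cassia in some valid order, so Cassia can sit as late as position 11 − 1 = 10.

10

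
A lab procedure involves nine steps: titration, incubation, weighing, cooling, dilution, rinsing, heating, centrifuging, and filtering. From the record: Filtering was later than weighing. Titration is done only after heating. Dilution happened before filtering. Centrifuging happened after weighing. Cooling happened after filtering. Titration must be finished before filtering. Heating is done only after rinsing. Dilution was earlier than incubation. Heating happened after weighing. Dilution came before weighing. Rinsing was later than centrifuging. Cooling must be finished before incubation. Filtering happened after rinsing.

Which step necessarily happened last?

Every other step has a chain of constraints placing it before incubation, so incubation is last.

incubation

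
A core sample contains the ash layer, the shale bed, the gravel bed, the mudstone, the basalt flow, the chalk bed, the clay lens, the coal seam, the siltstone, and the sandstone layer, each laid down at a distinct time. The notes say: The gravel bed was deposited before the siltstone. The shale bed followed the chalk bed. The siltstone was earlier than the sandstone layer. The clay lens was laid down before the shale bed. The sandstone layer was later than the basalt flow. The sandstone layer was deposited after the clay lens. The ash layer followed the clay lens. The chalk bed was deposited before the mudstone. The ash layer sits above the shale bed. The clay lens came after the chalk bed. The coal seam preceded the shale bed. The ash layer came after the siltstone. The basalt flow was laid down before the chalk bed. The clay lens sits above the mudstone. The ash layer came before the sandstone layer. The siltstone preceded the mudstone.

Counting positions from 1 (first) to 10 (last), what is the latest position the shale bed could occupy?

The shale bed must come before the ash layer and the sandstone layer — 2 layers forced after it.
Everything else can be placed before the shale bed in some valid order, so the shale bed can sit as late as position 10 − 2 = 8.

8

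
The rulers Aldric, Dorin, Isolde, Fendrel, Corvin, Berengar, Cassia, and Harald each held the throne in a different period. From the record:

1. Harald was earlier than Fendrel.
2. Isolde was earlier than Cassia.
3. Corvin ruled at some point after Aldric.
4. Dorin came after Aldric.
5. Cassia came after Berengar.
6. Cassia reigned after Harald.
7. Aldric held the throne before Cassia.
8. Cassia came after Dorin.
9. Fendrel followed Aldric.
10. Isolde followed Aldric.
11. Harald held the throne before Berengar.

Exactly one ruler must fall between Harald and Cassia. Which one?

Berengar

Tracing the constraints gives Harald → Berengar → Cassia, so Berengar sits after Harald and before Cassia.
No other ruler is forced both after Harald and before Cassia.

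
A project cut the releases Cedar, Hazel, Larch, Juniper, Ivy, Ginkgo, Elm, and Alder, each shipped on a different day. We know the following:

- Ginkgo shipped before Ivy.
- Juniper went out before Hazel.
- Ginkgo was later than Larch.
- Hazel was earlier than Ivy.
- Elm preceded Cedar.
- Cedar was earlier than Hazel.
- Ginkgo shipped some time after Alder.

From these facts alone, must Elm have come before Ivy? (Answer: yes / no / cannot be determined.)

Chain the constraints: Elm → Cedar → Hazel → Ivy. Each link is directly stated, so Elm comes before Ivy.

yes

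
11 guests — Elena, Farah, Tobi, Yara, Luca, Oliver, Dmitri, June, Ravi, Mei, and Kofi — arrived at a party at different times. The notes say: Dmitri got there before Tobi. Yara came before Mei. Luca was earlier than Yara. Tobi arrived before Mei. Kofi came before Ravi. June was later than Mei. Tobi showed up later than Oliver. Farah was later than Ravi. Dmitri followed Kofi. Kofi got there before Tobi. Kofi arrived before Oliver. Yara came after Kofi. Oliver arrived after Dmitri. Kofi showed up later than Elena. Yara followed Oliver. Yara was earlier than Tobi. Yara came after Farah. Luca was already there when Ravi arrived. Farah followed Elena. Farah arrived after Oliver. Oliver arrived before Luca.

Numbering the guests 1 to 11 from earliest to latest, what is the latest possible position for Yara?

8

Yara must come before June, Mei, and Tobi — 3 guests forced after them.
Everything else can be placed before Yara in some valid order, so Yara can sit as late as position 11 − 3 = 8.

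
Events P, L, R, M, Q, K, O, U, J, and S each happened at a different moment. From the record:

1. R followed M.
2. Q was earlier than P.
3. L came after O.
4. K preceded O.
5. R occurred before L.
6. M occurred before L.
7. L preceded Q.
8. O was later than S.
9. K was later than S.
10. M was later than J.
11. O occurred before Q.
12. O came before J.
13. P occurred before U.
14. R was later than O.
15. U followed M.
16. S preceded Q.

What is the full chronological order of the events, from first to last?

S, K, O, J, M, R, L, Q, P, U

The constraints fix every adjacent pair, so only one ordering works:
S → K → O → J → M → R → L → Q → P → U.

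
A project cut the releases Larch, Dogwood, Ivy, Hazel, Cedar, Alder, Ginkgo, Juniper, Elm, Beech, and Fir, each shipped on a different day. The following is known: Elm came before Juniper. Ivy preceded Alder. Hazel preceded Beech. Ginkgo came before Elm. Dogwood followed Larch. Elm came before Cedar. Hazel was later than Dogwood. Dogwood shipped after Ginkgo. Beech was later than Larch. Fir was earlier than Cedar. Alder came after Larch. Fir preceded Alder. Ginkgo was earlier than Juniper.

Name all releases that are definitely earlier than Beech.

Directly stated before Beech: Hazel and Larch.
Dogwood reaches Beech via Dogwood → Hazel → Beech.
Ginkgo reaches Beech via Ginkgo → Dogwood → Hazel → Beech.

Dogwood, Ginkgo, Hazel, Larch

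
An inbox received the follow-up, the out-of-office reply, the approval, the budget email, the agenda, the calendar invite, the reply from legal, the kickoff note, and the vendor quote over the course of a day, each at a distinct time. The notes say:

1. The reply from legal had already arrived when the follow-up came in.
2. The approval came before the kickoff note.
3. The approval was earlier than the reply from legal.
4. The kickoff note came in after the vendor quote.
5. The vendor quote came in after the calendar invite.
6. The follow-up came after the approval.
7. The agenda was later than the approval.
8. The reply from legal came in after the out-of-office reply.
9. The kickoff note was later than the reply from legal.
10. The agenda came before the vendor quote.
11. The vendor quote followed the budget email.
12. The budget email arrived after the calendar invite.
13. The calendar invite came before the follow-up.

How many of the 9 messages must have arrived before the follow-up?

Directly stated before the follow-up: the approval, the calendar invite, and the reply from legal.
The out-of-office reply reaches the follow-up via the out-of-office reply → the reply from legal → the follow-up.
No chain forces the kickoff note (or any of the others) ahead of the follow-up.
That's the approval, the calendar invite, the out-of-office reply, and the reply from legal — 4 in all.

4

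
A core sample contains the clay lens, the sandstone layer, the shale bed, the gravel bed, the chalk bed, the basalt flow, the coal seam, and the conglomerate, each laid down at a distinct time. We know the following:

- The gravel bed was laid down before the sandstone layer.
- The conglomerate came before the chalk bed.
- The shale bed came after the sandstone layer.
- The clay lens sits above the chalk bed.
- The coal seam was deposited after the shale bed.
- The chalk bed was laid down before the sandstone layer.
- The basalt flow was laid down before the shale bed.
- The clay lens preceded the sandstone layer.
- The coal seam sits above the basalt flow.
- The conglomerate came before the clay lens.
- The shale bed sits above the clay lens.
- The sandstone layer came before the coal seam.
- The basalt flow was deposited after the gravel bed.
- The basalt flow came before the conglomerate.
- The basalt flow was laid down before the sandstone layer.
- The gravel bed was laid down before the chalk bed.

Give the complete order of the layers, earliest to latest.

The constraints fix every adjacent pair, so only one ordering works:
the gravel bed → the basalt flow → the conglomerate → the chalk bed → the clay lens → the sandstone layer → the shale bed → the coal seam.

the gravel bed, the basalt flow, the conglomerate, the chalk bed, the clay lens, the sandstone layer, the shale bed, the coal seam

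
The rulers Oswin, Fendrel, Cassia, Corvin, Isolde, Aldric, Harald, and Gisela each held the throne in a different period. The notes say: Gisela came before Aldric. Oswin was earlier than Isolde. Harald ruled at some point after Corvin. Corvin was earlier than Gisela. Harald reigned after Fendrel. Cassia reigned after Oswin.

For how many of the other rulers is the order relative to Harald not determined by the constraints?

5

Forced before Harald: Corvin and Fendrel.
That leaves Aldric, Cassia, Gisela, Isolde, and Oswin with no forced order relative to Harald — 5.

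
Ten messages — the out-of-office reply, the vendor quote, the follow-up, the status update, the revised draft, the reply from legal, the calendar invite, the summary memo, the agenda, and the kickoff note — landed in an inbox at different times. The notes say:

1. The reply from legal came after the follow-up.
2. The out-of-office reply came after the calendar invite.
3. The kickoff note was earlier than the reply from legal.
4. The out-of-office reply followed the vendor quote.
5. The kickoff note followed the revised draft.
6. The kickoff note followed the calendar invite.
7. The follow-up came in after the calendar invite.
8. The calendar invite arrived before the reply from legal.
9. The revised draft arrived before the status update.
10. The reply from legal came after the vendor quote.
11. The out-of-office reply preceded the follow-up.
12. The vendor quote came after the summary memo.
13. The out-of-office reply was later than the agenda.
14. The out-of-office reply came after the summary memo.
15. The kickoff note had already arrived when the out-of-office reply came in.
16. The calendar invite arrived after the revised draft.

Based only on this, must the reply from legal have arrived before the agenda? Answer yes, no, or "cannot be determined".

Tracing the constraints gives the agenda → the out-of-office reply → the follow-up → the reply from legal, so the agenda must come before the reply from legal.
That means the reply from legal cannot be before the agenda.

no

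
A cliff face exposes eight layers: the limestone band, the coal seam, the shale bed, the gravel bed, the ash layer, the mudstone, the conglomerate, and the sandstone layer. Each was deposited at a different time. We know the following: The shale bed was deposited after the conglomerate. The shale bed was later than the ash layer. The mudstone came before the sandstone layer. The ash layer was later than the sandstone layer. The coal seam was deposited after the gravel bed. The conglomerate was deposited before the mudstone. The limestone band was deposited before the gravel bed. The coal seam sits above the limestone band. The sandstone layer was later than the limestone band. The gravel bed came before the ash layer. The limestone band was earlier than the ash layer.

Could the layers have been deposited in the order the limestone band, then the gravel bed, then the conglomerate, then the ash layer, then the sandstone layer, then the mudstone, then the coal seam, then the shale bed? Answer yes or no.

no

The constraints require the mudstone before the sandstone layer, but in the proposed sequence the sandstone layer appears ahead of the mudstone. That one violation is enough.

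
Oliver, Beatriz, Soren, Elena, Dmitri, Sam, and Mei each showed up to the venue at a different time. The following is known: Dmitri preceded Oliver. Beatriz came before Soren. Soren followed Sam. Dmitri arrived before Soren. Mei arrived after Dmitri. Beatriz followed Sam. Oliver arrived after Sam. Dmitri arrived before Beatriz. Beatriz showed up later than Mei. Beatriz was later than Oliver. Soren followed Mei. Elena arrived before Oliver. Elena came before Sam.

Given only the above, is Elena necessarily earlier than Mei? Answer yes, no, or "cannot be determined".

cannot be determined

No chain of stated constraints runs from Elena to Mei, and none runs from Mei to Elena either.
So the relative order of Elena and Mei is not fixed by the given facts.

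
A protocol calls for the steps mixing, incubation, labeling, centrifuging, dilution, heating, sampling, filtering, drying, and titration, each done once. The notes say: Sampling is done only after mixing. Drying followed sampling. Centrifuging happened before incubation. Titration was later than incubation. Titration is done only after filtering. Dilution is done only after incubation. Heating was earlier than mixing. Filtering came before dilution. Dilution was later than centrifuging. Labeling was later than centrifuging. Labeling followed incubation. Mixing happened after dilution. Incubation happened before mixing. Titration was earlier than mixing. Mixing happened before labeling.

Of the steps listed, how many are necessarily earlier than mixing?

6

Directly stated before mixing: dilution, heating, incubation, and titration.
Centrifuging reaches mixing via centrifuging → incubation → mixing.
Filtering reaches mixing via filtering → titration → mixing.
No chain forces labeling (or any of the others) ahead of mixing.
That's centrifuging, dilution, filtering, heating, incubation, and titration — 6 in all.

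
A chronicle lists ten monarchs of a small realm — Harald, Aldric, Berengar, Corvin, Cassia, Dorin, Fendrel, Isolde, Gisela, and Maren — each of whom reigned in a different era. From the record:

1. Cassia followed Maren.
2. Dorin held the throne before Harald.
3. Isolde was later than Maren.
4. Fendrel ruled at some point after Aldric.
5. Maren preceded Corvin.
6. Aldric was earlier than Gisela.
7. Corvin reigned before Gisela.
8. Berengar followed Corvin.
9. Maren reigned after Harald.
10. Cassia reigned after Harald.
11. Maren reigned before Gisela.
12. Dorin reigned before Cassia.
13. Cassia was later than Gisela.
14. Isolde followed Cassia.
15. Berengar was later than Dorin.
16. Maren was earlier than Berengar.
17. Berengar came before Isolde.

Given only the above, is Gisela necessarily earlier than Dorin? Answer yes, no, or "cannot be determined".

no

Tracing the constraints gives Dorin → Harald → Maren → Gisela, so Dorin must come before Gisela.
That means Gisela cannot be before Dorin.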